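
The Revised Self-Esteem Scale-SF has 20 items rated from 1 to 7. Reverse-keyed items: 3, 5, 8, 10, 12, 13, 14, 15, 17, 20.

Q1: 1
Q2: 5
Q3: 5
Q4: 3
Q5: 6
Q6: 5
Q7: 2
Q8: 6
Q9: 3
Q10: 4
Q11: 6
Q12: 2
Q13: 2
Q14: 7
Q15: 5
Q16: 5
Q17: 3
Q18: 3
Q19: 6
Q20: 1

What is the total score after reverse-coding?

78

Reverse-keyed items use 8 − raw:
  item 3: 8 − 5 = 3
  item 5: 8 − 6 = 2
  item 8: 8 − 6 = 2
  item 10: 8 − 4 = 4
  item 12: 8 − 2 = 6
  item 13: 8 − 2 = 6
  item 14: 8 − 7 = 1
  item 15: 8 − 5 = 3
  item 17: 8 − 3 = 5
  item 20: 8 − 1 = 7
Scored responses: 1, 5, 3, 3, 2, 5, 2, 2, 3, 4, 6, 6, 6, 1, 3, 5, 5, 3, 6, 7
Total = 1 + 5 + 3 + 3 + 2 + 5 + 2 + 2 + 3 + 4 + 6 + 6 + 6 + 1 + 3 + 5 + 5 + 3 + 6 + 7 = 78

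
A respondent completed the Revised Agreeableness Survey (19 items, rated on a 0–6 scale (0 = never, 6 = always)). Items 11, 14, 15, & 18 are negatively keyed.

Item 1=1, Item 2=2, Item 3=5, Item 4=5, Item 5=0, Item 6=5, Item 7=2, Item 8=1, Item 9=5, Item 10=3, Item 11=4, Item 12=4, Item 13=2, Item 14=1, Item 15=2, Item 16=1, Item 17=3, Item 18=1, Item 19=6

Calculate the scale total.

Reversing items 11, 14, 15, & 18 with 6 − raw:
Total = 1 + 2 + 5 + 5 + 0 + 5 + 2 + 1 + 5 + 3 + (6−4) + 4 + 2 + (6−1) + (6−2) + 1 + 3 + (6−1) + 6
      = 1 + 2 + 5 + 5 + 0 + 5 + 2 + 1 + 5 + 3 + 2 + 4 + 2 + 5 + 4 + 1 + 3 + 5 + 6 = 61

61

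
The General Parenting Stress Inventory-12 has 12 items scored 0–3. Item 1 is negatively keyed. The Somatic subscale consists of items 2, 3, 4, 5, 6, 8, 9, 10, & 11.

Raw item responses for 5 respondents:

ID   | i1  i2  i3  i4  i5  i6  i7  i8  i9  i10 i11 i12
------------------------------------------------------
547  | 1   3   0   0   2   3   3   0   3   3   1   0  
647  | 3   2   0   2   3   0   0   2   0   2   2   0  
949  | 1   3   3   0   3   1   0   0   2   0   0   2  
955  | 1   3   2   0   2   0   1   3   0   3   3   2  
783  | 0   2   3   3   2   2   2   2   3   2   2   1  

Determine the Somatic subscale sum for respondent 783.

Respondent 783 raw: 0, 2, 3, 3, 2, 2, 2, 2, 3, 2, 2, 1.
Somatic items: 2, 3, 4, 5, 6, 8, 9, 10, 11.
Reverse-coded (reversed = (0+3) − raw = 3 − raw):
  item 2: 2
  item 3: 3
  item 4: 3
  item 5: 2
  item 6: 2
  item 8: 2
  item 9: 3
  item 10: 2
  item 11: 2
Sum = 2 + 3 + 3 + 2 + 2 + 2 + 3 + 2 + 2 = 21

21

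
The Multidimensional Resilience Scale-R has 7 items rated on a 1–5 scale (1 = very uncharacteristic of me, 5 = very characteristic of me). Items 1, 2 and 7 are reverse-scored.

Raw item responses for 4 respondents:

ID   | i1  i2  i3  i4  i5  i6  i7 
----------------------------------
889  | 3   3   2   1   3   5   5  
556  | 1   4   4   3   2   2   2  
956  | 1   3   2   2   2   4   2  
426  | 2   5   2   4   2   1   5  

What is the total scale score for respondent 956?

Respondent 956 raw: 1, 3, 2, 2, 2, 4, 2.
Reverse-coded (reverse-coded value = 6 − response):
  item 1: 6 − 1 = 5
  item 2: 6 − 3 = 3
  item 3: 2
  item 4: 2
  item 5: 2
  item 6: 4
  item 7: 6 − 2 = 4
Sum = 5 + 3 + 2 + 2 + 2 + 4 + 4 = 22

22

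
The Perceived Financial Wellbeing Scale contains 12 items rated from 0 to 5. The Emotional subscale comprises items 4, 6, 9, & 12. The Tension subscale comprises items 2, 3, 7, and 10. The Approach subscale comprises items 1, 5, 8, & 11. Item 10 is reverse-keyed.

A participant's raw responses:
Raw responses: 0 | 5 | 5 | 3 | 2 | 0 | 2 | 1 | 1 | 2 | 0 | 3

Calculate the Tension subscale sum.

Tension items: 2, 3, 7, 10.
Of these, item 10 is reverse-keyed; reverse-coded value = 5 − response.
  item 2: 5
  item 3: 5
  item 7: 2
  item 10: 5 − 2 = 3
Sum = 5 + 5 + 2 + 3 = 15

15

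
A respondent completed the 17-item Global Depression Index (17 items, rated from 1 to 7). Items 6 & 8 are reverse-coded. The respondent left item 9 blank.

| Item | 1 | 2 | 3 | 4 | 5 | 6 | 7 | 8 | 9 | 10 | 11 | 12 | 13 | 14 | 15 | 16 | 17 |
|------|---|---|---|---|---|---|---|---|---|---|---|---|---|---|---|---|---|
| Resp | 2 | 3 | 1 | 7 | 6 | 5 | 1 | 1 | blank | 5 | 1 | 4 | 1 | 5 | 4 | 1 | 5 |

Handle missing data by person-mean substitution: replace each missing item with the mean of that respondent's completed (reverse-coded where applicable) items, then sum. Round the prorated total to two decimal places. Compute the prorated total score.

59.50

Reverse-coded (reverse-coded value = 8 − response):
  item 6: 8 − 5 = 3
  item 8: 8 − 1 = 7
Completed scored items (16 of 17): 2, 3, 1, 7, 6, 3, 1, 7, 5, 1, 4, 1, 5, 4, 1, 5; sum = 56.
Person mean = 56 / 16 ≈ 3.5000
Prorated total = (56 / 16) × 17 = 59.50 (to 2 dp)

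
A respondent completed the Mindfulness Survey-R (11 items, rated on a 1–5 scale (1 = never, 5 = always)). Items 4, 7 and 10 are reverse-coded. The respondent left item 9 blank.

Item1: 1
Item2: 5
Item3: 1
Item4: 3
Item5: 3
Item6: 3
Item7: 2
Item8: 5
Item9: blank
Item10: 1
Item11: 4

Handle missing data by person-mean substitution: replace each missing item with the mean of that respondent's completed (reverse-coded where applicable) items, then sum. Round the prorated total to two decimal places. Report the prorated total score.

Reverse-coded (reverse-coded value = 6 − response):
  item 4: 6 − 3 = 3
  item 7: 6 − 2 = 4
  item 10: 6 − 1 = 5
Completed scored items (10 of 11): 1, 5, 1, 3, 3, 3, 4, 5, 5, 4; sum = 34.
Person mean = 34 / 10 ≈ 3.4000
Prorated total = (34 / 10) × 11 = 37.40 (to 2 dp)

37.40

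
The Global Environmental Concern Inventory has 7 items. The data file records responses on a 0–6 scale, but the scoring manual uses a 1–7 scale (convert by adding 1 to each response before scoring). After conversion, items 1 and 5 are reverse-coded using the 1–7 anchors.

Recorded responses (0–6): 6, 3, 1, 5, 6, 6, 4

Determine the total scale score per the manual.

26

Convert to 1–7: 7, 4, 2, 6, 7, 7, 5
Reverse-coded (on a 1–7 scale, reversed = 8 − raw):
  item 1: 8 − 7 = 1
  item 5: 8 − 7 = 1
Scored: 1, 4, 2, 6, 1, 7, 5
Total = 26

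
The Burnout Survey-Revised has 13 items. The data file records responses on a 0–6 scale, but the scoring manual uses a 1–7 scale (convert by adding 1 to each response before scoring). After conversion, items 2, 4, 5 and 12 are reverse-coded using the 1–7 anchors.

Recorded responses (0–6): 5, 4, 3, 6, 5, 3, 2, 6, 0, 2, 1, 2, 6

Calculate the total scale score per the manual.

Convert to 1–7: 6, 5, 4, 7, 6, 4, 3, 7, 1, 3, 2, 3, 7
Reverse-coded (on a 1–7 scale, reversed = 8 − raw):
  item 2: 8 − 5 = 3
  item 4: 8 − 7 = 1
  item 5: 8 − 6 = 2
  item 12: 8 − 3 = 5
Scored: 6, 3, 4, 1, 2, 4, 3, 7, 1, 3, 2, 5, 7
Total = 48

48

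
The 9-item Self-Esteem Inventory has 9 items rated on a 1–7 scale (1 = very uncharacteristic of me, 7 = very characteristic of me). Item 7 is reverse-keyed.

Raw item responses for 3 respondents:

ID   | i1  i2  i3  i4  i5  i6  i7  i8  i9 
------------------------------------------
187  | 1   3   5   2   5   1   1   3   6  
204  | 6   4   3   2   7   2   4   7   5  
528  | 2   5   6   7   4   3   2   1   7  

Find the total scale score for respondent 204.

40

Respondent 204 raw: 6, 4, 3, 2, 7, 2, 4, 7, 5.
Reverse-coded (reversed = (1+7) − raw = 8 − raw):
  item 1: 6
  item 2: 4
  item 3: 3
  item 4: 2
  item 5: 7
  item 6: 2
  item 7: 8 − 4 = 4
  item 8: 7
  item 9: 5
Sum = 6 + 4 + 3 + 2 + 7 + 2 + 4 + 7 + 5 = 40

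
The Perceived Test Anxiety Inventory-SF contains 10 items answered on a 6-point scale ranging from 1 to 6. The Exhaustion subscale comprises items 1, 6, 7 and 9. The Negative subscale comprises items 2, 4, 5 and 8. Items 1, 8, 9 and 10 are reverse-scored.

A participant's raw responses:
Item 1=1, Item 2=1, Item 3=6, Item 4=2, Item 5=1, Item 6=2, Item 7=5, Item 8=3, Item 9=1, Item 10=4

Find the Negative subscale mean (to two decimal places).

Negative items: 2, 4, 5, 8.
Of these, item 8 is reverse-scored; reversed = (1+6) − raw = 7 − raw.
  item 2: 1
  item 4: 2
  item 5: 1
  item 8: 7 − 3 = 4
Sum = 1 + 2 + 1 + 4 = 8
Mean = 8 / 4 = 2.00

2.00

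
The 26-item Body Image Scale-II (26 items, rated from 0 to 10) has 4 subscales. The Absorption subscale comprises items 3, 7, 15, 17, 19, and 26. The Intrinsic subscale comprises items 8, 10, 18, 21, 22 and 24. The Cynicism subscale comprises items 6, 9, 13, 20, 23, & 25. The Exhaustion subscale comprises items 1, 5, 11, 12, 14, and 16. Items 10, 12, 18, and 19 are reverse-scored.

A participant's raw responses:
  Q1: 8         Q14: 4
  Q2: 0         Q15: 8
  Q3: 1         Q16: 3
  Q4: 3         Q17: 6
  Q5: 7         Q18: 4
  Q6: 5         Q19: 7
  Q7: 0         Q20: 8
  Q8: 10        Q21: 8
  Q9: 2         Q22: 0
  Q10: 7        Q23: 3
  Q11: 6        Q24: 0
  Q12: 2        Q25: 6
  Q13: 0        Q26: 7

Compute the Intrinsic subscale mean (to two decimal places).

4.50

Intrinsic items: 8, 10, 18, 21, 22, 24.
Of these, items 10 and 18 are reverse-scored; reverse-coded value = 10 − response.
  item 8: 10
  item 10: 10 − 7 = 3
  item 18: 10 − 4 = 6
  item 21: 8
  item 22: 0
  item 24: 0
Sum = 10 + 3 + 6 + 8 + 0 + 0 = 27
Mean = 27 / 6 = 4.50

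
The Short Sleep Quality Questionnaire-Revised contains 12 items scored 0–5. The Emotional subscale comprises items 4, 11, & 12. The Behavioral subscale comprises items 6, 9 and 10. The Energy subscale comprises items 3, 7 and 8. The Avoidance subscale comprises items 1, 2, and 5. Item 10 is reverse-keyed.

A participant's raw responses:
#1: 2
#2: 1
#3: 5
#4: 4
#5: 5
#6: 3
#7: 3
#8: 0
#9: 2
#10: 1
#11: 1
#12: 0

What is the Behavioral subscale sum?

9

Behavioral items: 6, 9, 10.
Of these, item 10 is reverse-keyed; on a 0–5 scale, reversed = 5 − raw.
  item 6: 3
  item 9: 2
  item 10: 5 − 1 = 4
Sum = 3 + 2 + 4 = 9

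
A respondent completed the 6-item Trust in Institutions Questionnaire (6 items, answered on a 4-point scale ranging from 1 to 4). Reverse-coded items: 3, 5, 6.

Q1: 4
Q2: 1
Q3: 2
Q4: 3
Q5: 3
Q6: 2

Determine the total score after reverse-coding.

Reversing items 3, 5 and 6 with 5 − raw:
Total = 4 + 1 + (5−2) + 3 + (5−3) + (5−2)
      = 4 + 1 + 3 + 3 + 2 + 3 = 16

16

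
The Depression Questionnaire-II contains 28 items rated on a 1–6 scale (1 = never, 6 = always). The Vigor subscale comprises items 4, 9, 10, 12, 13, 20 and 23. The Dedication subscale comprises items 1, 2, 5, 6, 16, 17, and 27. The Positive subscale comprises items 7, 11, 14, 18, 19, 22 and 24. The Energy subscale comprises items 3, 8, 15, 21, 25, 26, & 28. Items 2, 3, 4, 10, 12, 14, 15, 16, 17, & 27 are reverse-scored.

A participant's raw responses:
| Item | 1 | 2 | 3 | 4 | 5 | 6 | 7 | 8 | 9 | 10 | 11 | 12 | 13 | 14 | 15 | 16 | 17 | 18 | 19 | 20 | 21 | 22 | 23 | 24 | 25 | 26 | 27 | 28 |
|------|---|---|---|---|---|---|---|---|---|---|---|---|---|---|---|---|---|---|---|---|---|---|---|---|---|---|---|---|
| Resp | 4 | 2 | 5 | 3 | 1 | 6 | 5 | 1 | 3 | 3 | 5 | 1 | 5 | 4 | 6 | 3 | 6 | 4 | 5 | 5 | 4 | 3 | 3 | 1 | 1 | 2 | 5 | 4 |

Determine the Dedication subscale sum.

Dedication items: 1, 2, 5, 6, 16, 17, 27.
Of these, items 2, 16, 17, & 27 are reverse-scored; on a 1–6 scale, reversed = 7 − raw.
  item 1: 4
  item 2: 7 − 2 = 5
  item 5: 1
  item 6: 6
  item 16: 7 − 3 = 4
  item 17: 7 − 6 = 1
  item 27: 7 − 5 = 2
Sum = 4 + 5 + 1 + 6 + 4 + 1 + 2 = 23

23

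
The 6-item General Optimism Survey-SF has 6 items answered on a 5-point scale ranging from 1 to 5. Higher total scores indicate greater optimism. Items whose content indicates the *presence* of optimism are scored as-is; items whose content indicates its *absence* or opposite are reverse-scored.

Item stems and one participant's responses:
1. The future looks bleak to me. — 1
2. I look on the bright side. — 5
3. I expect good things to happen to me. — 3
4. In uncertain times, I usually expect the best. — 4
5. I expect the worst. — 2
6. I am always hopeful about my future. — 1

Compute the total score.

22

Items 1, 5 describe the absence/opposite of optimism → reverse-score.
on a 1–5 scale, reversed = 6 − raw.
  item 1: 6 − 1 = 5
  item 2: 5
  item 3: 3
  item 4: 4
  item 5: 6 − 2 = 4
  item 6: 1
Total = 5 + 5 + 3 + 4 + 4 + 1 = 22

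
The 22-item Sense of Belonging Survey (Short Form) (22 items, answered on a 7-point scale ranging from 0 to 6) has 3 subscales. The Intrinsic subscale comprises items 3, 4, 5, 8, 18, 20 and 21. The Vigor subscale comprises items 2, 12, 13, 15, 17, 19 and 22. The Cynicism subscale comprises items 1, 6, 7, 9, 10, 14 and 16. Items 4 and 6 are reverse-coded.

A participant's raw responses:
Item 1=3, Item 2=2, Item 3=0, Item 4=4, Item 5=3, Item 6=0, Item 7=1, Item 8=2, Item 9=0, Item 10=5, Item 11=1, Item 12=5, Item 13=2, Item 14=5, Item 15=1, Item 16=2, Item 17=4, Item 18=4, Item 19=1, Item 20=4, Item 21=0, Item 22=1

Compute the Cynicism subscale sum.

Cynicism items: 1, 6, 7, 9, 10, 14, 16.
Of these, item 6 is reverse-coded; reversed = (0+6) − raw = 6 − raw.
  item 1: 3
  item 6: 6 − 0 = 6
  item 7: 1
  item 9: 0
  item 10: 5
  item 14: 5
  item 16: 2
Sum = 3 + 6 + 1 + 0 + 5 + 5 + 2 = 22

22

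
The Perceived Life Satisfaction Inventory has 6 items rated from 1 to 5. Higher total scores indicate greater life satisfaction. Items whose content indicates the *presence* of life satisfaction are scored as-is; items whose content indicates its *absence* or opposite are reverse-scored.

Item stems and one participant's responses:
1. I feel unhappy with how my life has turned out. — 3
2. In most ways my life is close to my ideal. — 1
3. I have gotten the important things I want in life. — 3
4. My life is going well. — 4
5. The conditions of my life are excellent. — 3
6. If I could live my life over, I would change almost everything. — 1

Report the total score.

19

Items 1, 6 describe the absence/opposite of life satisfaction → reverse-score.
reversed = (1+5) − raw = 6 − raw.
  item 1: 6 − 3 = 3
  item 2: 1
  item 3: 3
  item 4: 4
  item 5: 3
  item 6: 6 − 1 = 5
Total = 3 + 1 + 3 + 4 + 3 + 5 = 19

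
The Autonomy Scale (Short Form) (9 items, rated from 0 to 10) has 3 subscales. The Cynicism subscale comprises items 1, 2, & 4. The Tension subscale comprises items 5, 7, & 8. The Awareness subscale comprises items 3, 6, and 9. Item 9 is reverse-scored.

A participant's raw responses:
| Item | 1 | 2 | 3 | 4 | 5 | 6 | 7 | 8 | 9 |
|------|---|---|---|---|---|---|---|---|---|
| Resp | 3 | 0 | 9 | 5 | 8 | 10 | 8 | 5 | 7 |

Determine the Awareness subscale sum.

22

Awareness items: 3, 6, 9.
Of these, item 9 is reverse-scored; reversed = (0+10) − raw = 10 − raw.
  item 3: 9
  item 6: 10
  item 9: 10 − 7 = 3
Sum = 9 + 10 + 3 = 22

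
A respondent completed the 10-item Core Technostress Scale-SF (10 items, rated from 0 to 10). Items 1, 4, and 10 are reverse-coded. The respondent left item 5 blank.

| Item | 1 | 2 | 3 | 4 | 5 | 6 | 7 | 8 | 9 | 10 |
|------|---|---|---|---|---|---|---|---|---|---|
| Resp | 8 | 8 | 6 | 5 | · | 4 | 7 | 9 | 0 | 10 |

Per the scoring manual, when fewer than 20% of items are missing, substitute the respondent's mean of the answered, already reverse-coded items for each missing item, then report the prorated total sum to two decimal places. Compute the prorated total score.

Reverse-coded (reverse-coded value = 10 − response):
  item 1: 10 − 8 = 2
  item 4: 10 − 5 = 5
  item 10: 10 − 10 = 0
Completed scored items (9 of 10): 2, 8, 6, 5, 4, 7, 9, 0, 0; sum = 41.
Person mean = 41 / 9 ≈ 4.5556
Prorated total = (41 / 9) × 10 = 45.56 (to 2 dp)

45.56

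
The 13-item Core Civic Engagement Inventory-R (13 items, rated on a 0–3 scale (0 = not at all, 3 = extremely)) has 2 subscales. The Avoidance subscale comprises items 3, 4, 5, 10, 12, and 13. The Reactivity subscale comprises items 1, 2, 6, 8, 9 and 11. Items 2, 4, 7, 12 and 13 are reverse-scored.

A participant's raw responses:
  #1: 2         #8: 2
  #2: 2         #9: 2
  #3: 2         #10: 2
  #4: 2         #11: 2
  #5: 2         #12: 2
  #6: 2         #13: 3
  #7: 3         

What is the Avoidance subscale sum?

Avoidance items: 3, 4, 5, 10, 12, 13.
Of these, items 4, 12 and 13 are reverse-scored; on a 0–3 scale, reversed = 3 − raw.
  item 3: 2
  item 4: 3 − 2 = 1
  item 5: 2
  item 10: 2
  item 12: 3 − 2 = 1
  item 13: 3 − 3 = 0
Sum = 2 + 1 + 2 + 2 + 1 + 0 = 8

8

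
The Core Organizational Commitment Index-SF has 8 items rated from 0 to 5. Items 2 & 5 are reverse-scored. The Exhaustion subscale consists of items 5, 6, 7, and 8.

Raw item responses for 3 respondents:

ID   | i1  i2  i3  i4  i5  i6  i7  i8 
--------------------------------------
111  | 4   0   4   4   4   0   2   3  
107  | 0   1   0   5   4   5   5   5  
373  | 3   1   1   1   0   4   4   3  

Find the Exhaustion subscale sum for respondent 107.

Respondent 107 raw: 0, 1, 0, 5, 4, 5, 5, 5.
Exhaustion items: 5, 6, 7, 8.
Reverse-coded (reversed = (0+5) − raw = 5 − raw):
  item 5: 5 − 4 = 1
  item 6: 5
  item 7: 5
  item 8: 5
Sum = 1 + 5 + 5 + 5 = 16

16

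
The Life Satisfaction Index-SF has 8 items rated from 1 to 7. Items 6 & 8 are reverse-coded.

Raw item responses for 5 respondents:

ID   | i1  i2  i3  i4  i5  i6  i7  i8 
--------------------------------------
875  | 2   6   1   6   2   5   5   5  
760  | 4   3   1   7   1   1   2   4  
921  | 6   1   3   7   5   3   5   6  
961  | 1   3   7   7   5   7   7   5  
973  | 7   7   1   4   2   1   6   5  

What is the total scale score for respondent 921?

34

Respondent 921 raw: 6, 1, 3, 7, 5, 3, 5, 6.
Reverse-coded (on a 1–7 scale, reversed = 8 − raw):
  item 1: 6
  item 2: 1
  item 3: 3
  item 4: 7
  item 5: 5
  item 6: 8 − 3 = 5
  item 7: 5
  item 8: 8 − 6 = 2
Sum = 6 + 1 + 3 + 7 + 5 + 5 + 5 + 2 = 34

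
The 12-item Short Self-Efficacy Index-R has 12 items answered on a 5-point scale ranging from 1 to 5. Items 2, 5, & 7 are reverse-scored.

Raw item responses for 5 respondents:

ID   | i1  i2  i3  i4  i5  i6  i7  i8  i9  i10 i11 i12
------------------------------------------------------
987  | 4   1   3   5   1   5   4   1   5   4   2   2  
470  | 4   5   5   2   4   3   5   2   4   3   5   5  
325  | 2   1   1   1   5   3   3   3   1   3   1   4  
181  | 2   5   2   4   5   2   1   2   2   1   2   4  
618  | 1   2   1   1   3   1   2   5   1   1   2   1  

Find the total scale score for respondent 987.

Respondent 987 raw: 4, 1, 3, 5, 1, 5, 4, 1, 5, 4, 2, 2.
Reverse-coded (reverse-coded value = 6 − response):
  item 1: 4
  item 2: 6 − 1 = 5
  item 3: 3
  item 4: 5
  item 5: 6 − 1 = 5
  item 6: 5
  item 7: 6 − 4 = 2
  item 8: 1
  item 9: 5
  item 10: 4
  item 11: 2
  item 12: 2
Sum = 4 + 5 + 3 + 5 + 5 + 5 + 2 + 1 + 5 + 4 + 2 + 2 = 43

43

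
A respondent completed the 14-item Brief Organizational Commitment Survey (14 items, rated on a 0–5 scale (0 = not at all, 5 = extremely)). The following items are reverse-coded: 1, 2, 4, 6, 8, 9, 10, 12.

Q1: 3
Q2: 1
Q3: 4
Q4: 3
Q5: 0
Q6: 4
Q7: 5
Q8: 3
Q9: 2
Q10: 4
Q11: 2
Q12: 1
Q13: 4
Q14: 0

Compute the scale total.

Reversing items 1, 2, 4, 6, 8, 9, 10, & 12 with 5 − raw:
Total = (5−3) + (5−1) + 4 + (5−3) + 0 + (5−4) + 5 + (5−3) + (5−2) + (5−4) + 2 + (5−1) + 4 + 0
      = 2 + 4 + 4 + 2 + 0 + 1 + 5 + 2 + 3 + 1 + 2 + 4 + 4 + 0 = 34

34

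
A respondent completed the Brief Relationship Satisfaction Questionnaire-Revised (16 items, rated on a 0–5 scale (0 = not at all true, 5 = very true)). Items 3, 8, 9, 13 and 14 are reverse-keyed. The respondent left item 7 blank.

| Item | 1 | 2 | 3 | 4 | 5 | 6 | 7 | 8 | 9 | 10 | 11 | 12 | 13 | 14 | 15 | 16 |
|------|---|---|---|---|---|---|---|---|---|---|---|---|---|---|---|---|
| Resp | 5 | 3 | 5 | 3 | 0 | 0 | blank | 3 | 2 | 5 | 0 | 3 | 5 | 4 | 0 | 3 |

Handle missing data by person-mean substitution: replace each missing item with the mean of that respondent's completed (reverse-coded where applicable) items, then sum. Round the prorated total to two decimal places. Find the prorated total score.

Reverse-coded (on a 0–5 scale, reversed = 5 − raw):
  item 3: 5 − 5 = 0
  item 8: 5 − 3 = 2
  item 9: 5 − 2 = 3
  item 13: 5 − 5 = 0
  item 14: 5 − 4 = 1
Completed scored items (15 of 16): 5, 3, 0, 3, 0, 0, 2, 3, 5, 0, 3, 0, 1, 0, 3; sum = 28.
Person mean = 28 / 15 ≈ 1.8667
Prorated total = (28 / 15) × 16 = 29.87 (to 2 dp)

29.87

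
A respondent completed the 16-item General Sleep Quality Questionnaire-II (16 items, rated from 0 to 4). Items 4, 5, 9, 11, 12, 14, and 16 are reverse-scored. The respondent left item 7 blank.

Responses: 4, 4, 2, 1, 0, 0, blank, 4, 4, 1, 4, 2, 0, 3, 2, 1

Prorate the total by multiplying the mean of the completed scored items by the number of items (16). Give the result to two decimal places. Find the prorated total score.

32.00

Reverse-coded (on a 0–4 scale, reversed = 4 − raw):
  item 4: 4 − 1 = 3
  item 5: 4 − 0 = 4
  item 9: 4 − 4 = 0
  item 11: 4 − 4 = 0
  item 12: 4 − 2 = 2
  item 14: 4 − 3 = 1
  item 16: 4 − 1 = 3
Completed scored items (15 of 16): 4, 4, 2, 3, 4, 0, 4, 0, 1, 0, 2, 0, 1, 2, 3; sum = 30.
Person mean = 30 / 15 ≈ 2.0000
Prorated total = (30 / 15) × 16 = 32.00 (to 2 dp)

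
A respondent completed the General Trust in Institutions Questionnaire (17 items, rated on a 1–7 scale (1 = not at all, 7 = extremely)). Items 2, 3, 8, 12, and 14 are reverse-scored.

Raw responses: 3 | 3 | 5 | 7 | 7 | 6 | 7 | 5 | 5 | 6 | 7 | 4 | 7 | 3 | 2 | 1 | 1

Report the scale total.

79

Raw sum = 79. Reverse-scored items: 2, 3, 8, 12, 14; their raw sum = 20.
Each reversal replaces raw with 8 − raw, changing the total by 8 − 2·raw per item.
Total = 79 + 5·8 − 2·20 = 79 + 40 − 40 = 79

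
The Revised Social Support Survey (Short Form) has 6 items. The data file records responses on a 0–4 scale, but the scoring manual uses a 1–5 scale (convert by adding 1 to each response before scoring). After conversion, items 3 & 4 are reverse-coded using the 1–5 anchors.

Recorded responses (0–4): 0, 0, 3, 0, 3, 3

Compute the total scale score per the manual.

17

Convert to 1–5: 1, 1, 4, 1, 4, 4
Reverse-coded (reversed = (1+5) − raw = 6 − raw):
  item 3: 6 − 4 = 2
  item 4: 6 − 1 = 5
Scored: 1, 1, 2, 5, 4, 4
Total = 17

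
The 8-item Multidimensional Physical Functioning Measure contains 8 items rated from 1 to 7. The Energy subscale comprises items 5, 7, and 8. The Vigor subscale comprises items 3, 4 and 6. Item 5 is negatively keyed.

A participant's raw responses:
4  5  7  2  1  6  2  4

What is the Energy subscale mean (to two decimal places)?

4.33

Energy items: 5, 7, 8.
Of these, item 5 is negatively keyed; reversed = (1+7) − raw = 8 − raw.
  item 5: 8 − 1 = 7
  item 7: 2
  item 8: 4
Sum = 7 + 2 + 4 = 13
Mean = 13 / 3 = 4.33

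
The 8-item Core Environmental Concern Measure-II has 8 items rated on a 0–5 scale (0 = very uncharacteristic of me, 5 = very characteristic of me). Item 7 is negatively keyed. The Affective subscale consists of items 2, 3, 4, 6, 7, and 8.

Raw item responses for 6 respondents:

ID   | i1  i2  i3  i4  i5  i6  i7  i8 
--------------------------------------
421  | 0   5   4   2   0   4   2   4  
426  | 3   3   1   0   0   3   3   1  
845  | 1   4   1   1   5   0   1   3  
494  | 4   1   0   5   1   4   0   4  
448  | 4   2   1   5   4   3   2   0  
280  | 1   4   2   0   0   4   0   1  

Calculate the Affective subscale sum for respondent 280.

16

Respondent 280 raw: 1, 4, 2, 0, 0, 4, 0, 1.
Affective items: 2, 3, 4, 6, 7, 8.
Reverse-coded (reversed = (0+5) − raw = 5 − raw):
  item 2: 4
  item 3: 2
  item 4: 0
  item 6: 4
  item 7: 5 − 0 = 5
  item 8: 1
Sum = 4 + 2 + 0 + 4 + 5 + 1 = 16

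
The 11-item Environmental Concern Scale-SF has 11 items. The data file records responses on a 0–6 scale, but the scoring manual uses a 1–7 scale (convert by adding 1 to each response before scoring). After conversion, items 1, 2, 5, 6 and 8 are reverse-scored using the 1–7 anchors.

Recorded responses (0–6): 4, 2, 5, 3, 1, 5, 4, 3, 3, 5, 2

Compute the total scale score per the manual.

48

Convert to 1–7: 5, 3, 6, 4, 2, 6, 5, 4, 4, 6, 3
Reverse-coded (reverse-coded value = 8 − response):
  item 1: 8 − 5 = 3
  item 2: 8 − 3 = 5
  item 5: 8 − 2 = 6
  item 6: 8 − 6 = 2
  item 8: 8 − 4 = 4
Scored: 3, 5, 6, 4, 6, 2, 5, 4, 4, 6, 3
Total = 48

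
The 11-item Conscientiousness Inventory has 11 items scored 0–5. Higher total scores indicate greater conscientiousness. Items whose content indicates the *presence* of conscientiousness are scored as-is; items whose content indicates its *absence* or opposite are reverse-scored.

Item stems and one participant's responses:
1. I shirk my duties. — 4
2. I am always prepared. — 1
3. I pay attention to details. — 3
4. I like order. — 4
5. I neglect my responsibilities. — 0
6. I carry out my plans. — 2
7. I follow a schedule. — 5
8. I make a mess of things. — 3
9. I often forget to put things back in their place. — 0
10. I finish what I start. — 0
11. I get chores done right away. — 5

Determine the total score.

33

Items 1, 5, 8, 9 describe the absence/opposite of conscientiousness → reverse-score.
reversed = (0+5) − raw = 5 − raw.
  item 1: 5 − 4 = 1
  item 2: 1
  item 3: 3
  item 4: 4
  item 5: 5 − 0 = 5
  item 6: 2
  item 7: 5
  item 8: 5 − 3 = 2
  item 9: 5 − 0 = 5
  item 10: 0
  item 11: 5
Total = 1 + 1 + 3 + 4 + 5 + 2 + 5 + 2 + 5 + 0 + 5 = 33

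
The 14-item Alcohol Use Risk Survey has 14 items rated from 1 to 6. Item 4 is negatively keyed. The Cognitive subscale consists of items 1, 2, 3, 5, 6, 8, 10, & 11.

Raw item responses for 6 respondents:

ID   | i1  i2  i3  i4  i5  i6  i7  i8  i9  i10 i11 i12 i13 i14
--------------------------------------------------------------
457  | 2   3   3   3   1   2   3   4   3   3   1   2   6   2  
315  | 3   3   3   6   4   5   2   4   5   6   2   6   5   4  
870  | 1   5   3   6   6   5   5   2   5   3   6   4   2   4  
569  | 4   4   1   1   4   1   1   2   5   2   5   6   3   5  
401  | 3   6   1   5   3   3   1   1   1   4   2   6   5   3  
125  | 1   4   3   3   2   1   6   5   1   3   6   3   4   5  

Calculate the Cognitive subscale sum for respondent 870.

31

Respondent 870 raw: 1, 5, 3, 6, 6, 5, 5, 2, 5, 3, 6, 4, 2, 4.
Cognitive items: 1, 2, 3, 5, 6, 8, 10, 11.
Reverse-coded (reverse-coded value = 7 − response):
  item 1: 1
  item 2: 5
  item 3: 3
  item 5: 6
  item 6: 5
  item 8: 2
  item 10: 3
  item 11: 6
Sum = 1 + 5 + 3 + 6 + 5 + 2 + 3 + 6 = 31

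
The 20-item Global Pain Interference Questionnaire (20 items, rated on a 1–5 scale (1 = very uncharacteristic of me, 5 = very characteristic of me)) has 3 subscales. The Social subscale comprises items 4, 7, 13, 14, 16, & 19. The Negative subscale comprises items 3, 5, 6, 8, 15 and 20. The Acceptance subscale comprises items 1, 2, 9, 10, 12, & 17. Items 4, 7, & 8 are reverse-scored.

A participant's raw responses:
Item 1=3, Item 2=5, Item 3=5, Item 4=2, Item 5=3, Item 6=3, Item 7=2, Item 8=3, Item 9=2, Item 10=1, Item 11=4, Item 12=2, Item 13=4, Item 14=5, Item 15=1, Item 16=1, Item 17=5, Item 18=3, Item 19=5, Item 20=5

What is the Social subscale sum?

23

Social items: 4, 7, 13, 14, 16, 19.
Of these, items 4 and 7 are reverse-scored; reversed = (1+5) − raw = 6 − raw.
  item 4: 6 − 2 = 4
  item 7: 6 − 2 = 4
  item 13: 4
  item 14: 5
  item 16: 1
  item 19: 5
Sum = 4 + 4 + 4 + 5 + 1 + 5 = 23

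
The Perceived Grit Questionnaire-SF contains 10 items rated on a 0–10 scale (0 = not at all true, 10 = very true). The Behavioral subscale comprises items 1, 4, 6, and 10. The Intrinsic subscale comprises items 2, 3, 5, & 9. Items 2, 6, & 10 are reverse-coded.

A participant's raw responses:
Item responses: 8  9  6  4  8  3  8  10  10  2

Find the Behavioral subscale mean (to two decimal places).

Behavioral items: 1, 4, 6, 10.
Of these, items 6 and 10 are reverse-coded; reversed = (0+10) − raw = 10 − raw.
  item 1: 8
  item 4: 4
  item 6: 10 − 3 = 7
  item 10: 10 − 2 = 8
Sum = 8 + 4 + 7 + 8 = 27
Mean = 27 / 4 = 6.75

6.75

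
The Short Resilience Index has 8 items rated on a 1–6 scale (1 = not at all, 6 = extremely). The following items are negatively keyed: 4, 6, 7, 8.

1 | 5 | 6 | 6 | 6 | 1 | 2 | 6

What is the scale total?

Negatively keyed items use 7 − raw:
  item 4: 7 − 6 = 1
  item 6: 7 − 1 = 6
  item 7: 7 − 2 = 5
  item 8: 7 − 6 = 1
After reverse-coding: 1, 5, 6, 1, 6, 6, 5, 1
Total = 1 + 5 + 6 + 1 + 6 + 6 + 5 + 1 = 31

31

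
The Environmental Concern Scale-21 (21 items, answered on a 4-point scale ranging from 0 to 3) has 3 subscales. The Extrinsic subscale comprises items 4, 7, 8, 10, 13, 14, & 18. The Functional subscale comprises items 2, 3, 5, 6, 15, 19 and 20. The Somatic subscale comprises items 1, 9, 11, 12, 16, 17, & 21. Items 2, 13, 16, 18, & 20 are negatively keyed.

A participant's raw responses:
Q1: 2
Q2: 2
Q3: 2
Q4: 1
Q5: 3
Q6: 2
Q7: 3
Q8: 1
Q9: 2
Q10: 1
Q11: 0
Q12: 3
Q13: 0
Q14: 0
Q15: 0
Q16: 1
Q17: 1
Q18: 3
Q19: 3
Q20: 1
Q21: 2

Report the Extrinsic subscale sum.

Extrinsic items: 4, 7, 8, 10, 13, 14, 18.
Of these, items 13 & 18 are negatively keyed; on a 0–3 scale, reversed = 3 − raw.
  item 4: 1
  item 7: 3
  item 8: 1
  item 10: 1
  item 13: 3 − 0 = 3
  item 14: 0
  item 18: 3 − 3 = 0
Sum = 1 + 3 + 1 + 1 + 3 + 0 + 0 = 9

9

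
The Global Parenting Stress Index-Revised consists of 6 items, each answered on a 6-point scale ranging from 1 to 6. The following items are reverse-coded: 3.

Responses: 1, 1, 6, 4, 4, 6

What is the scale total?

Apply reverse scoring (reverse-coded value = 7 − response):
  item 3: 7 − 6 = 1
Scored items: 1, 1, 1, 4, 4, 6
Total = 1 + 1 + 1 + 4 + 4 + 6 = 17

17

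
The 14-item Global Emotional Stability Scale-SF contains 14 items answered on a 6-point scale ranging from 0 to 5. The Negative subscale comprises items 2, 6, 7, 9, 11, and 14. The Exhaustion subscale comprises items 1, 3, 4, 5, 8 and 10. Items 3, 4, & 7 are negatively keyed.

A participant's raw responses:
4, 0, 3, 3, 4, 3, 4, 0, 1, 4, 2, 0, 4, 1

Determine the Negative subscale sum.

Negative items: 2, 6, 7, 9, 11, 14.
Of these, item 7 is negatively keyed; reverse-coded value = 5 − response.
  item 2: 0
  item 6: 3
  item 7: 5 − 4 = 1
  item 9: 1
  item 11: 2
  item 14: 1
Sum = 0 + 3 + 1 + 1 + 2 + 1 = 8

8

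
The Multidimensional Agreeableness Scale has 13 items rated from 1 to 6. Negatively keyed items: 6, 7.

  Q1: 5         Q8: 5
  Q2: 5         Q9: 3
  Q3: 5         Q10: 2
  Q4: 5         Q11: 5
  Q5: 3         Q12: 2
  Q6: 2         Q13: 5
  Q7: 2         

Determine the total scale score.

55

Raw sum = 49. Negatively keyed items: 6, 7; their raw sum = 4.
Each reversal replaces raw with 7 − raw, changing the total by 7 − 2·raw per item.
Total = 49 + 2·7 − 2·4 = 49 + 14 − 8 = 55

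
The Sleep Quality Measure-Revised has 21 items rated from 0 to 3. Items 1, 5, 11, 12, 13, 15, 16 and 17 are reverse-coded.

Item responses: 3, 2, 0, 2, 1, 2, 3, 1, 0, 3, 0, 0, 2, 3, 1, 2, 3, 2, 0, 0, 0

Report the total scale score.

30

Reverse-coded items use 3 − raw:
  item 1: 3 − 3 = 0
  item 5: 3 − 1 = 2
  item 11: 3 − 0 = 3
  item 12: 3 − 0 = 3
  item 13: 3 − 2 = 1
  item 15: 3 − 1 = 2
  item 16: 3 − 2 = 1
  item 17: 3 − 3 = 0
After reverse-coding: 0, 2, 0, 2, 2, 2, 3, 1, 0, 3, 3, 3, 1, 3, 2, 1, 0, 2, 0, 0, 0
Total = 0 + 2 + 0 + 2 + 2 + 2 + 3 + 1 + 0 + 3 + 3 + 3 + 1 + 3 + 2 + 1 + 0 + 2 + 0 + 0 + 0 = 30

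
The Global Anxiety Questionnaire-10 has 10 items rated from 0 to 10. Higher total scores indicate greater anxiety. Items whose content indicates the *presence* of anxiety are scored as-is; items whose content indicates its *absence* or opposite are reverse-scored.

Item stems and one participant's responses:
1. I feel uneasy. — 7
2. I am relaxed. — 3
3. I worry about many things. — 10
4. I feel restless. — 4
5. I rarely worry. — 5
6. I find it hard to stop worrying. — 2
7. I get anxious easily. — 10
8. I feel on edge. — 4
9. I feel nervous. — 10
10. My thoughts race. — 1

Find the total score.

60

Items 2, 5 describe the absence/opposite of anxiety → reverse-score.
reverse-coded value = 10 − response.
  item 1: 7
  item 2: 10 − 3 = 7
  item 3: 10
  item 4: 4
  item 5: 10 − 5 = 5
  item 6: 2
  item 7: 10
  item 8: 4
  item 9: 10
  item 10: 1
Total = 7 + 7 + 10 + 4 + 5 + 2 + 10 + 4 + 10 + 1 = 60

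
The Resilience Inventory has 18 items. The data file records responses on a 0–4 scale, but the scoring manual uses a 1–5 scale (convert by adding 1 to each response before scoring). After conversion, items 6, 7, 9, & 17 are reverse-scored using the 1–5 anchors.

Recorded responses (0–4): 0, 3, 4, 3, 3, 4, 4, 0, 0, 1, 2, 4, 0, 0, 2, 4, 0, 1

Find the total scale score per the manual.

53

Convert to 1–5: 1, 4, 5, 4, 4, 5, 5, 1, 1, 2, 3, 5, 1, 1, 3, 5, 1, 2
Reverse-coded (on a 1–5 scale, reversed = 6 − raw):
  item 6: 6 − 5 = 1
  item 7: 6 − 5 = 1
  item 9: 6 − 1 = 5
  item 17: 6 − 1 = 5
Scored: 1, 4, 5, 4, 4, 1, 1, 1, 5, 2, 3, 5, 1, 1, 3, 5, 5, 2
Total = 53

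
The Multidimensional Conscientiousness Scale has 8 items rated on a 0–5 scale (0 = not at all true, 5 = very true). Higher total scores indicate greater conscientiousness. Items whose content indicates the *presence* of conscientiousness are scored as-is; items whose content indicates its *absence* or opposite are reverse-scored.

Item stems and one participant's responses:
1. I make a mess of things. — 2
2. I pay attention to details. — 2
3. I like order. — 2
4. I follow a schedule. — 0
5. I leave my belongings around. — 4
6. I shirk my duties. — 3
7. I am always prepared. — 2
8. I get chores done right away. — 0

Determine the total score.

12

Items 1, 5, 6 describe the absence/opposite of conscientiousness → reverse-score.
reversed = (0+5) − raw = 5 − raw.
  item 1: 5 − 2 = 3
  item 2: 2
  item 3: 2
  item 4: 0
  item 5: 5 − 4 = 1
  item 6: 5 − 3 = 2
  item 7: 2
  item 8: 0
Total = 3 + 2 + 2 + 0 + 1 + 2 + 2 + 0 = 12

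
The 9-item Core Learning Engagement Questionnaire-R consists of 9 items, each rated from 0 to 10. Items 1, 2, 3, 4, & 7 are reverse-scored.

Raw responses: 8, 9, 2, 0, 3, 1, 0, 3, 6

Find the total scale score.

44

Raw sum = 32. Reverse-scored items: 1, 2, 3, 4, 7; their raw sum = 19.
Each reversal replaces raw with 10 − raw, changing the total by 10 − 2·raw per item.
Total = 32 + 5·10 − 2·19 = 32 + 50 − 38 = 44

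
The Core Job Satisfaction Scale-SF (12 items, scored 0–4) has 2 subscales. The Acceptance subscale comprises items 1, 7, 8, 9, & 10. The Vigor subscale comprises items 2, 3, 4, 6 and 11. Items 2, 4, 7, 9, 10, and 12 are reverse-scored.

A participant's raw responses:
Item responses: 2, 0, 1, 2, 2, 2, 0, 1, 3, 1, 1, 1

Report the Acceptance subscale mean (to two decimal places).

2.20

Acceptance items: 1, 7, 8, 9, 10.
Of these, items 7, 9, and 10 are reverse-scored; reverse-coded value = 4 − response.
  item 1: 2
  item 7: 4 − 0 = 4
  item 8: 1
  item 9: 4 − 3 = 1
  item 10: 4 − 1 = 3
Sum = 2 + 4 + 1 + 1 + 3 = 11
Mean = 11 / 5 = 2.20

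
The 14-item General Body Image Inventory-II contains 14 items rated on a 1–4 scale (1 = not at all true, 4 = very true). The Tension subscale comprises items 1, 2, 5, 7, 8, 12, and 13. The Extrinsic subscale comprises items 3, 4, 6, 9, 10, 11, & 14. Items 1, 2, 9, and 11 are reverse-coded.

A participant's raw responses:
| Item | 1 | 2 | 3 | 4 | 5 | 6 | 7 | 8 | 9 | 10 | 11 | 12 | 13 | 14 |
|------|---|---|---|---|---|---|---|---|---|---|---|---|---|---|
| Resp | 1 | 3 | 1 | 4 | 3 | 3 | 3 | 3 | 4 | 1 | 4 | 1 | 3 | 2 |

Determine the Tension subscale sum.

Tension items: 1, 2, 5, 7, 8, 12, 13.
Of these, items 1 and 2 are reverse-coded; on a 1–4 scale, reversed = 5 − raw.
  item 1: 5 − 1 = 4
  item 2: 5 − 3 = 2
  item 5: 3
  item 7: 3
  item 8: 3
  item 12: 1
  item 13: 3
Sum = 4 + 2 + 3 + 3 + 3 + 1 + 3 = 19

19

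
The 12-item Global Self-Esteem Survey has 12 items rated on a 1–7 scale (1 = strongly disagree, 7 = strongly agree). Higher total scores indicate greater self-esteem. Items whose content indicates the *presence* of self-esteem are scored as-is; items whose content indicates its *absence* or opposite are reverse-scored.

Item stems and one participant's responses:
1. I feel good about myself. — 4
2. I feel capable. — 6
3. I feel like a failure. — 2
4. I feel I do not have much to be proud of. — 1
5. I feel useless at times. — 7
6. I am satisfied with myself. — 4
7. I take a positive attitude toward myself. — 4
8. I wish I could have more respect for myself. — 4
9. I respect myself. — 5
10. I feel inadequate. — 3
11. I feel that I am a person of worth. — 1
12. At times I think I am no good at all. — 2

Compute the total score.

Items 3, 4, 5, 8, 10, 12 describe the absence/opposite of self-esteem → reverse-score.
on a 1–7 scale, reversed = 8 − raw.
  item 1: 4
  item 2: 6
  item 3: 8 − 2 = 6
  item 4: 8 − 1 = 7
  item 5: 8 − 7 = 1
  item 6: 4
  item 7: 4
  item 8: 8 − 4 = 4
  item 9: 5
  item 10: 8 − 3 = 5
  item 11: 1
  item 12: 8 − 2 = 6
Total = 4 + 6 + 6 + 7 + 1 + 4 + 4 + 4 + 5 + 5 + 1 + 6 = 53

53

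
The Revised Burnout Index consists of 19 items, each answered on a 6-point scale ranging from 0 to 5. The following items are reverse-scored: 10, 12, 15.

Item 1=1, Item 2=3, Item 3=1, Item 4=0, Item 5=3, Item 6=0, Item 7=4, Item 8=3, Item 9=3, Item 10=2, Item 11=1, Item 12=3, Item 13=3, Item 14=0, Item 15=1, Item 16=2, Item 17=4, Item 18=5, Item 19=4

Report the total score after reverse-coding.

Reversing items 10, 12, and 15 with 5 − raw:
Total = 1 + 3 + 1 + 0 + 3 + 0 + 4 + 3 + 3 + (5−2) + 1 + (5−3) + 3 + 0 + (5−1) + 2 + 4 + 5 + 4
      = 1 + 3 + 1 + 0 + 3 + 0 + 4 + 3 + 3 + 3 + 1 + 2 + 3 + 0 + 4 + 2 + 4 + 5 + 4 = 46

46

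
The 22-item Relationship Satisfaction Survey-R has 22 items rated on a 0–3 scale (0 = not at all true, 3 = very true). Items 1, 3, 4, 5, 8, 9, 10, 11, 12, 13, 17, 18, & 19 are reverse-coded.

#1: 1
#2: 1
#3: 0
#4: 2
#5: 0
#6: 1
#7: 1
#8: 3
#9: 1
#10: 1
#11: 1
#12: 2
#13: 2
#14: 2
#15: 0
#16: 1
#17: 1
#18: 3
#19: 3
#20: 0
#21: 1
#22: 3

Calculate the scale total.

29

Reversing items 1, 3, 4, 5, 8, 9, 10, 11, 12, 13, 17, 18, and 19 with 3 − raw:
Total = (3−1) + 1 + (3−0) + (3−2) + (3−0) + 1 + 1 + (3−3) + (3−1) + (3−1) + (3−1) + (3−2) + (3−2) + 2 + 0 + 1 + (3−1) + (3−3) + (3−3) + 0 + 1 + 3
      = 2 + 1 + 3 + 1 + 3 + 1 + 1 + 0 + 2 + 2 + 2 + 1 + 1 + 2 + 0 + 1 + 2 + 0 + 0 + 0 + 1 + 3 = 29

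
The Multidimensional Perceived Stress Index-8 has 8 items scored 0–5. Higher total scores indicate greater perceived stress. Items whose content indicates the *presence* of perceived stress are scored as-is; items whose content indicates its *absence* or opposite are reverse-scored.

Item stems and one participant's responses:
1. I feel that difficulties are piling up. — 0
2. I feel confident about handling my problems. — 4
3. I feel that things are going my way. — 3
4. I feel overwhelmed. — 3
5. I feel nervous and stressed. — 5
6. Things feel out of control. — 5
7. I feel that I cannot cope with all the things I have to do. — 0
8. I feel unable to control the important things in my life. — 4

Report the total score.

Items 2, 3 describe the absence/opposite of perceived stress → reverse-score.
reverse-coded value = 5 − response.
  item 1: 0
  item 2: 5 − 4 = 1
  item 3: 5 − 3 = 2
  item 4: 3
  item 5: 5
  item 6: 5
  item 7: 0
  item 8: 4
Total = 0 + 1 + 2 + 3 + 5 + 5 + 0 + 4 = 20

20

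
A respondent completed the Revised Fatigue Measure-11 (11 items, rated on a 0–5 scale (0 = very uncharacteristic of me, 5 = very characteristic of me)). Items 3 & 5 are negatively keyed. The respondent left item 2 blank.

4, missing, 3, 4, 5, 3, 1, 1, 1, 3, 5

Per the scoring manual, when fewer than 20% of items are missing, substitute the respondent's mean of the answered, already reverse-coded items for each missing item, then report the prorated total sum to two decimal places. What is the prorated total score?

Reverse-coded (reverse-coded value = 5 − response):
  item 3: 5 − 3 = 2
  item 5: 5 − 5 = 0
Completed scored items (10 of 11): 4, 2, 4, 0, 3, 1, 1, 1, 3, 5; sum = 24.
Person mean = 24 / 10 ≈ 2.4000
Prorated total = (24 / 10) × 11 = 26.40 (to 2 dp)

26.40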